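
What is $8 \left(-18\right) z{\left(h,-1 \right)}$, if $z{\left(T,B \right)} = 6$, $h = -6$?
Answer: $-864$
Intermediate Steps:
$8 \left(-18\right) z{\left(h,-1 \right)} = 8 \left(-18\right) 6 = \left(-144\right) 6 = -864$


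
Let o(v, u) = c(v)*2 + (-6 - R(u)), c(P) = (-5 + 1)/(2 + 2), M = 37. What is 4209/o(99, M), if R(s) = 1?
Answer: -1403/3 ≈ -467.67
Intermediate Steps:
c(P) = -1 (c(P) = -4/4 = -4*¼ = -1)
o(v, u) = -9 (o(v, u) = -1*2 + (-6 - 1*1) = -2 + (-6 - 1) = -2 - 7 = -9)
4209/o(99, M) = 4209/(-9) = 4209*(-⅑) = -1403/3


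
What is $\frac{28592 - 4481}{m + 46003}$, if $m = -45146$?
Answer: $\frac{24111}{857} \approx 28.134$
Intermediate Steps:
$\frac{28592 - 4481}{m + 46003} = \frac{28592 - 4481}{-45146 + 46003} = \frac{24111}{857}$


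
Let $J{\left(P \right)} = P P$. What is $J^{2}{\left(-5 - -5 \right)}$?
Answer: $0$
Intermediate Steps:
$J{\left(P \right)} = P^{2}$
$J^{2}{\left(-5 - -5 \right)} = \left(\left(-5 - -5\right)^{2}\right)^{2} = \left(\left(-5 + 5\right)^{2}\right)^{2} = \left(0^{2}\right)^{2} = 0^{2} = 0$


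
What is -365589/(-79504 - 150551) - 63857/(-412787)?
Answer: 1126537474/646011655 ≈ 1.7438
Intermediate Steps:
-365589/(-79504 - 150551) - 63857/(-412787) = -365589/(-230055) - 63857*(-1/412787) = -365589*(-1/230055) + 63857/412787 = 2487/1565 + 63857/412787 = 1126537474/646011655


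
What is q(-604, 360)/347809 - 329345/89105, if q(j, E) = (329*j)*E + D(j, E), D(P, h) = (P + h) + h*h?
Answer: -1295478998705/6198304189 ≈ -209.01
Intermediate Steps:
D(P, h) = P + h + h² (D(P, h) = (P + h) + h² = P + h + h²)
q(j, E) = E + j + E² + 329*E*j (q(j, E) = (329*j)*E + (j + E + E²) = 329*E*j + (E + j + E²) = E + j + E² + 329*E*j)
q(-604, 360)/347809 - 329345/89105 = (360 - 604 + 360² + 329*360*(-604))/347809 - 329345/89105 = (360 - 604 + 129600 - 71537760)*(1/347809) - 329345*1/89105 = -71408404*1/347809 - 65869/17821 = -71408404/347809 - 65869/17821 = -1295478998705/6198304189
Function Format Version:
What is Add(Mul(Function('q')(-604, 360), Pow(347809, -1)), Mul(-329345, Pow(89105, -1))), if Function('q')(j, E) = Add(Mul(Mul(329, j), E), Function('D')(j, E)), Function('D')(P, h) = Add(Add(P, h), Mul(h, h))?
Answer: Rational(-1295478998705, 6198304189) ≈ -209.01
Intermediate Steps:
Function('D')(P, h) = Add(P, h, Pow(h, 2)) (Function('D')(P, h) = Add(Add(P, h), Pow(h, 2)) = Add(P, h, Pow(h, 2)))
Function('q')(j, E) = Add(E, j, Pow(E, 2), Mul(329, E, j)) (Function('q')(j, E) = Add(Mul(Mul(329, j), E), Add(j, E, Pow(E, 2))) = Add(Mul(329, E, j), Add(E, j, Pow(E, 2))) = Add(E, j, Pow(E, 2), Mul(329, E, j)))
Add(Mul(Function('q')(-604, 360), Pow(347809, -1)), Mul(-329345, Pow(89105, -1))) = Add(Mul(Add(360, -604, Pow(360, 2), Mul(329, 360, -604)), Pow(347809, -1)), Mul(-329345, Pow(89105, -1))) = Add(Mul(Add(360, -604, 129600, -71537760), Rational(1, 347809)), Mul(-329345, Rational(1, 89105))) = Add(Mul(-71408404, Rational(1, 347809)), Rational(-65869, 17821)) = Add(Rational(-71408404, 347809), Rational(-65869, 17821)) = Rational(-1295478998705, 6198304189)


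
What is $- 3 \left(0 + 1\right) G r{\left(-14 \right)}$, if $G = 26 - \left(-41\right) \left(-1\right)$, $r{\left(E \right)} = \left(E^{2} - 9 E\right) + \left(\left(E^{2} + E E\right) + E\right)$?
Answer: $31500$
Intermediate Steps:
$r{\left(E \right)} = - 8 E + 3 E^{2}$ ($r{\left(E \right)} = \left(E^{2} - 9 E\right) + \left(\left(E^{2} + E^{2}\right) + E\right) = \left(E^{2} - 9 E\right) + \left(2 E^{2} + E\right) = \left(E^{2} - 9 E\right) + \left(E + 2 E^{2}\right) = - 8 E + 3 E^{2}$)
$G = -15$ ($G = 26 - 41 = -15$)
$- 3 \left(0 + 1\right) G r{\left(-14 \right)} = - 3 \left(0 + 1\right) \left(-15\right) \left(- 14 \left(-8 + 3 \left(-14\right)\right)\right) = \left(-3\right) 1 \left(-15\right) \left(- 14 \left(-8 - 42\right)\right) = \left(-3\right) \left(-15\right) \left(\left(-14\right) \left(-50\right)\right) = 45 \cdot 700 = 31500$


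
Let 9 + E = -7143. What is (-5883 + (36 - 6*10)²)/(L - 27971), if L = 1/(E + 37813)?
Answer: 162717927/857618830 ≈ 0.18973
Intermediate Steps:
E = -7152 (E = -9 - 7143 = -7152)
L = 1/30661 (L = 1/(-7152 + 37813) = 1/30661 ≈ 3.2615e-5)
(-5883 + (36 - 6*10)²)/(L - 27971) = (-5883 + (36 - 6*10)²)/(1/30661 - 27971) = (-5883 + (36 - 60)²)/(-857618830/30661) = (-5883 + (-24)²)*(-30661/857618830) = (-5883 + 576)*(-30661/857618830) = -5307*(-30661/857618830) = 162717927/857618830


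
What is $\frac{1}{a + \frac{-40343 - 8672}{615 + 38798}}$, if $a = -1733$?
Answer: $- \frac{39413}{68351744} \approx -0.00057662$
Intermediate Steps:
$\frac{1}{a + \frac{-40343 - 8672}{615 + 38798}} = \frac{1}{-1733 + \frac{-40343 - 8672}{615 + 38798}} = \frac{1}{-1733 - \frac{49015}{39413}} = \frac{1}{- \frac{68351744}{39413}} = - \frac{39413}{68351744}$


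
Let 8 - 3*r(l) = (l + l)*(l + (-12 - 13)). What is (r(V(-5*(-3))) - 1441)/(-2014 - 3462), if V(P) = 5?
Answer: 4115/16428 ≈ 0.25049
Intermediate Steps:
r(l) = 8/3 - 2*l*(-25 + l)/3 (r(l) = 8/3 - (l + l)*(l + (-12 - 13))/3 = 8/3 - 2*l*(l - 25)/3 = 8/3 - 2*l*(-25 + l)/3)
(r(V(-5*(-3))) - 1441)/(-2014 - 3462) = ((8/3 - ⅔*5² + (50/3)*5) - 1441)/(-2014 - 3462) = ((8/3 - ⅔*25 + 250/3) - 1441)/(-5476) = ((8/3 - 50/3 + 250/3) - 1441)*(-1/5476) = (208/3 - 1441)*(-1/5476) = -4115/3*(-1/5476) = 4115/16428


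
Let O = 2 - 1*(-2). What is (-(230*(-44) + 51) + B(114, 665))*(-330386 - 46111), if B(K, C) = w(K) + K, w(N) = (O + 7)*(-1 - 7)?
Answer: -3800737215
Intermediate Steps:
O = 4 (O = 2 + 2 = 4)
w(N) = -88 (w(N) = (4 + 7)*(-1 - 7) = 11*(-8) = -88)
B(K, C) = -88 + K
(-(230*(-44) + 51) + B(114, 665))*(-330386 - 46111) = (-(230*(-44) + 51) + (-88 + 114))*(-330386 - 46111) = (-(-10120 + 51) + 26)*(-376497) = (-1*(-10069) + 26)*(-376497) = (10069 + 26)*(-376497) = 10095*(-376497) = -3800737215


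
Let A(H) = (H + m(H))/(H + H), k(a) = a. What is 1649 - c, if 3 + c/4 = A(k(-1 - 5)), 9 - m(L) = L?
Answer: 1664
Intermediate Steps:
m(L) = 9 - L
A(H) = 9/(2*H) (A(H) = (H + (9 - H))/(H + H) = 9/((2*H)) = 9*(1/(2*H)) = 9/(2*H))
c = -15 (c = -12 + 4*(9/(2*(-1 - 5))) = -12 + 4*((9/2)/(-6)) = -12 + 4*((9/2)*(-1/6)) = -12 + 4*(-3/4) = -12 - 3 = -15)
1649 - c = 1649 - 1*(-15) = 1649 + 15 = 1664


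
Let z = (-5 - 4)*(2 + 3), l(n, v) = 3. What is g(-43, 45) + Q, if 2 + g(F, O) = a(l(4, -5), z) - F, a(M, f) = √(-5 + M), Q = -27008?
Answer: -26967 + I*√2 ≈ -26967.0 + 1.4142*I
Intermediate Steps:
z = -45 (z = -9*5 = -45)
g(F, O) = -2 - F + I*√2 (g(F, O) = -2 + (√(-5 + 3) - F) = -2 + (√(-2) - F) = -2 + (I*√2 - F) = -2 + (-F + I*√2) = -2 - F + I*√2)
g(-43, 45) + Q = (-2 - 1*(-43) + I*√2) - 27008 = (-2 + 43 + I*√2) - 27008 = (41 + I*√2) - 27008 = -26967 + I*√2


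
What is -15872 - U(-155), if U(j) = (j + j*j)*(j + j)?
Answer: 7383828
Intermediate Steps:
U(j) = 2*j*(j + j**2) (U(j) = (j + j**2)*(2*j) = 2*j*(j + j**2))
-15872 - U(-155) = -15872 - 2*(-155)**2*(1 - 155) = -15872 - 2*24025*(-154) = -15872 - 1*(-7399700) = -15872 + 7399700 = 7383828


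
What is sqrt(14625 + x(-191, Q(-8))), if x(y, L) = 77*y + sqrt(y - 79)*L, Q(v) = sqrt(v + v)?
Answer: sqrt(-82 - 12*sqrt(30)) ≈ 12.154*I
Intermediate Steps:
Q(v) = sqrt(2)*sqrt(v) (Q(v) = sqrt(2*v) = sqrt(2)*sqrt(v))
x(y, L) = 77*y + L*sqrt(-79 + y) (x(y, L) = 77*y + sqrt(-79 + y)*L = 77*y + L*sqrt(-79 + y))
sqrt(14625 + x(-191, Q(-8))) = sqrt(14625 + (77*(-191) + (sqrt(2)*sqrt(-8))*sqrt(-79 - 191))) = sqrt(14625 + (-14707 + (sqrt(2)*(2*I*sqrt(2)))*sqrt(-270))) = sqrt(14625 + (-14707 + (4*I)*(3*I*sqrt(30)))) = sqrt(14625 + (-14707 - 12*sqrt(30))) = sqrt(-82 - 12*sqrt(30))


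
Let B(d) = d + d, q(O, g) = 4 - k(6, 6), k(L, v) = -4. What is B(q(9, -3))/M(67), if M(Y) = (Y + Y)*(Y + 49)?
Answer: 2/1943 ≈ 0.0010293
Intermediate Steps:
M(Y) = 2*Y*(49 + Y) (M(Y) = (2*Y)*(49 + Y) = 2*Y*(49 + Y))
q(O, g) = 8 (q(O, g) = 4 - 1*(-4) = 4 + 4 = 8)
B(d) = 2*d
B(q(9, -3))/M(67) = (2*8)/((2*67*(49 + 67))) = 16/((2*67*116)) = 16/15544 = 16*(1/15544) = 2/1943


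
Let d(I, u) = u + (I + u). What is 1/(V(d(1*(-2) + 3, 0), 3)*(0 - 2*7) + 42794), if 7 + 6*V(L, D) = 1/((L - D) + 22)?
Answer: 60/2568613 ≈ 2.3359e-5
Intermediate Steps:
d(I, u) = I + 2*u
V(L, D) = -7/6 + 1/(6*(22 + L - D)) (V(L, D) = -7/6 + 1/(6*((L - D) + 22)) = -7/6 + 1/(6*(22 + L - D)))
1/(V(d(1*(-2) + 3, 0), 3)*(0 - 2*7) + 42794) = 1/(((-153 - 7*((1*(-2) + 3) + 2*0) + 7*3)/(6*(22 + ((1*(-2) + 3) + 2*0) - 1*3)))*(0 - 2*7) + 42794) = 1/(((-153 - 7*((-2 + 3) + 0) + 21)/(6*(22 + ((-2 + 3) + 0) - 3)))*(0 - 14) + 42794) = 1/(((-153 - 7*(1 + 0) + 21)/(6*(22 + (1 + 0) - 3)))*(-14) + 42794) = 1/(((-153 - 7*1 + 21)/(6*(22 + 1 - 3)))*(-14) + 42794) = 1/(((1/6)*(-153 - 7 + 21)/20)*(-14) + 42794) = 1/(((1/6)*(1/20)*(-139))*(-14) + 42794) = 1/(-139/120*(-14) + 42794) = 1/(973/60 + 42794) = 1/(2568613/60) = 60/2568613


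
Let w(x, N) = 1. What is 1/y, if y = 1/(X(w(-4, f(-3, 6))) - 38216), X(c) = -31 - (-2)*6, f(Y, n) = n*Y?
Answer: -38235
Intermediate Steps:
f(Y, n) = Y*n
X(c) = -19 (X(c) = -31 - 1*(-12) = -31 + 12 = -19)
y = -1/38235 (y = 1/(-19 - 38216) = 1/(-38235) = -1/38235 ≈ -2.6154e-5)
1/y = 1/(-1/38235) = -38235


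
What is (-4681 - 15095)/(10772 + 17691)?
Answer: -19776/28463 ≈ -0.69480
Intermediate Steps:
(-4681 - 15095)/(10772 + 17691) = -19776/28463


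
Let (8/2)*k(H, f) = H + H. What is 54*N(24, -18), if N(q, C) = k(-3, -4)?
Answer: -81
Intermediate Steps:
k(H, f) = H/2 (k(H, f) = (H + H)/4 = (2*H)/4 = H/2)
N(q, C) = -3/2 (N(q, C) = (½)*(-3) = -3/2)
54*N(24, -18) = 54*(-3/2) = -81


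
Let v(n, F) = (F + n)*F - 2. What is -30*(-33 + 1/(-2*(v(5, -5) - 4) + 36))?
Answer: 7915/8 ≈ 989.38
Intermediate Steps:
v(n, F) = -2 + F*(F + n) (v(n, F) = F*(F + n) - 2 = -2 + F*(F + n))
-30*(-33 + 1/(-2*(v(5, -5) - 4) + 36)) = -30*(-33 + 1/(-2*((-2 + (-5)**2 - 5*5) - 4) + 36)) = -30*(-33 + 1/(-2*((-2 + 25 - 25) - 4) + 36)) = -30*(-33 + 1/(-2*(-2 - 4) + 36)) = -30*(-33 + 1/(-2*(-6) + 36)) = -30*(-33 + 1/(12 + 36)) = -30*(-33 + 1/48) = -30*(-1583/48) = 7915/8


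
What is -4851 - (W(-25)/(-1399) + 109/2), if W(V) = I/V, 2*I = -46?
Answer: -343139679/69950 ≈ -4905.5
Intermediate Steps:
I = -23 (I = (½)*(-46) = -23)
W(V) = -23/V
-4851 - (W(-25)/(-1399) + 109/2) = -4851 - (-23/(-25)/(-1399) + 109/2) = -4851 - (-23*(-1/25)*(-1/1399) + 109*(½)) = -4851 - ((23/25)*(-1/1399) + 109/2) = -4851 - (-23/34975 + 109/2) = -4851 - 1*3812229/69950 = -4851 - 3812229/69950 = -343139679/69950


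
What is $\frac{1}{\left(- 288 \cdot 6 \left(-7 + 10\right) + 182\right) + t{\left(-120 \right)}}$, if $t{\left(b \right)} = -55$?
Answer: $- \frac{1}{5057} \approx -0.00019775$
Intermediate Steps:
$\frac{1}{\left(- 288 \cdot 6 \left(-7 + 10\right) + 182\right) + t{\left(-120 \right)}} = \frac{1}{\left(- 288 \cdot 6 \left(-7 + 10\right) + 182\right) - 55} = \frac{1}{\left(- 288 \cdot 6 \cdot 3 + 182\right) - 55} = \frac{1}{\left(\left(-288\right) 18 + 182\right) - 55} = \frac{1}{\left(-5184 + 182\right) - 55} = \frac{1}{-5002 - 55} = \frac{1}{-5057} = - \frac{1}{5057}$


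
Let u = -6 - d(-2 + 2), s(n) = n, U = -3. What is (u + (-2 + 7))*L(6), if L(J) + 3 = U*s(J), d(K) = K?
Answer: 21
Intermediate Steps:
L(J) = -3 - 3*J
u = -6 (u = -6 - (-2 + 2) = -6 - 1*0 = -6 + 0 = -6)
(u + (-2 + 7))*L(6) = (-6 + (-2 + 7))*(-3 - 3*6) = (-6 + 5)*(-3 - 18) = -1*(-21) = 21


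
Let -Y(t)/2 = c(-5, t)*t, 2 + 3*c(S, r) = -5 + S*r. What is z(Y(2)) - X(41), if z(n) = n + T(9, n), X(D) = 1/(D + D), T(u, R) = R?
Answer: 11149/246 ≈ 45.321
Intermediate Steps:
c(S, r) = -7/3 + S*r/3 (c(S, r) = -⅔ + (-5 + S*r)/3 = -⅔ + (-5/3 + S*r/3) = -7/3 + S*r/3)
Y(t) = -2*t*(-7/3 - 5*t/3) (Y(t) = -2*(-7/3 + (⅓)*(-5)*t)*t = -2*(-7/3 - 5*t/3)*t = -2*t*(-7/3 - 5*t/3))
X(D) = 1/(2*D)
z(n) = 2*n (z(n) = n + n = 2*n)
z(Y(2)) - X(41) = 2*((⅔)*2*(7 + 5*2)) - 1/(2*41) = 2*((⅔)*2*(7 + 10)) - 1/(2*41) = 2*((⅔)*2*17) - 1*1/82 = 2*(68/3) - 1/82 = 136/3 - 1/82 = 11149/246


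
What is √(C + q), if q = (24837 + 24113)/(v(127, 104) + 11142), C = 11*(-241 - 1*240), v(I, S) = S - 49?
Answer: 3*I*√73644382141/11197 ≈ 72.709*I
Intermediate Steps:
v(I, S) = -49 + S
C = -5291 (C = 11*(-241 - 240) = 11*(-481) = -5291)
q = 48950/11197 (q = (24837 + 24113)/((-49 + 104) + 11142) = 48950/(55 + 11142) = 48950/11197 ≈ 4.3717)
√(C + q) = √(-5291 + 48950/11197) = √(-59194377/11197) = 3*I*√73644382141/11197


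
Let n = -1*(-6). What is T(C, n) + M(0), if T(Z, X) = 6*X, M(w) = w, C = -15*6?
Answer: 36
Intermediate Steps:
C = -90
n = 6
T(C, n) + M(0) = 6*6 + 0 = 36 + 0 = 36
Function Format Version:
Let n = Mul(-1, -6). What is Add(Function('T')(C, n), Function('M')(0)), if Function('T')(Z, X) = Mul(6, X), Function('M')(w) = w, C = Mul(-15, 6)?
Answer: 36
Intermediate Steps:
C = -90
n = 6
Add(Function('T')(C, n), Function('M')(0)) = Add(Mul(6, 6), 0) = Add(36, 0) = 36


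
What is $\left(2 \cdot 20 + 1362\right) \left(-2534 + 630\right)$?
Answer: $-2669408$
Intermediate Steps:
$\left(2 \cdot 20 + 1362\right) \left(-2534 + 630\right) = \left(40 + 1362\right) \left(-1904\right) = 1402 \left(-1904\right) = -2669408$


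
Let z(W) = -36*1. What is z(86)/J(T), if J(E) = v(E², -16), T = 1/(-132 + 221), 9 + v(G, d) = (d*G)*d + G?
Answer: 71289/17758 ≈ 4.0145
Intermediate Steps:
z(W) = -36
v(G, d) = -9 + G + G*d² (v(G, d) = -9 + ((d*G)*d + G) = -9 + ((G*d)*d + G) = -9 + (G*d² + G) = -9 + (G + G*d²) = -9 + G + G*d²)
T = 1/89 ≈ 0.011236
J(E) = -9 + 257*E² (J(E) = -9 + E² + E²*(-16)² = -9 + E² + E²*256 = -9 + E² + 256*E² = -9 + 257*E²)
z(86)/J(T) = -36/(-9 + 257*(1/89)²) = -36/(-9 + 257*(1/7921)) = -36/(-9 + 257/7921) = -36/(-71032/7921) = -36*(-7921/71032) = 71289/17758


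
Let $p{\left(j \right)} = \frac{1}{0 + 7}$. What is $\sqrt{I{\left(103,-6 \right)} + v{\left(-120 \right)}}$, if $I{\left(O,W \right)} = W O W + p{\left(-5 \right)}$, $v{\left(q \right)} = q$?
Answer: $\frac{\sqrt{175819}}{7} \approx 59.901$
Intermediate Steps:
$p{\left(j \right)} = \frac{1}{7}$
$I{\left(O,W \right)} = \frac{1}{7} + O W^{2}$ ($I{\left(O,W \right)} = W O W + \frac{1}{7} = O W W + \frac{1}{7} = O W^{2} + \frac{1}{7} = \frac{1}{7} + O W^{2}$)
$\sqrt{I{\left(103,-6 \right)} + v{\left(-120 \right)}} = \sqrt{\left(\frac{1}{7} + 103 \left(-6\right)^{2}\right) - 120} = \sqrt{\left(\frac{1}{7} + 103 \cdot 36\right) - 120} = \sqrt{\left(\frac{1}{7} + 3708\right) - 120} = \sqrt{\frac{25957}{7} - 120} = \sqrt{\frac{25117}{7}} = \frac{\sqrt{175819}}{7}$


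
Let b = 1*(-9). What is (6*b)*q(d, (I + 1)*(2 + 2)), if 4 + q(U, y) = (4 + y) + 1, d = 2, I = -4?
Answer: 594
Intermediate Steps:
q(U, y) = 1 + y (q(U, y) = -4 + ((4 + y) + 1) = -4 + (5 + y) = 1 + y)
b = -9
(6*b)*q(d, (I + 1)*(2 + 2)) = (6*(-9))*(1 + (-4 + 1)*(2 + 2)) = -54*(1 - 3*4) = -54*(1 - 12) = -54*(-11) = 594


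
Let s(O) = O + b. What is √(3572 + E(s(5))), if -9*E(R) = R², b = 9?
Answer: 4*√1997/3 ≈ 59.584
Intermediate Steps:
s(O) = 9 + O (s(O) = O + 9 = 9 + O)
E(R) = -R²/9
√(3572 + E(s(5))) = √(3572 - (9 + 5)²/9) = √(3572 - ⅑*14²) = √(3572 - ⅑*196) = √(3572 - 196/9) = √(31952/9) = 4*√1997/3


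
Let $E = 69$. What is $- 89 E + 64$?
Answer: $-6077$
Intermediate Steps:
$- 89 E + 64 = \left(-89\right) 69 + 64 = -6141 + 64 = -6077$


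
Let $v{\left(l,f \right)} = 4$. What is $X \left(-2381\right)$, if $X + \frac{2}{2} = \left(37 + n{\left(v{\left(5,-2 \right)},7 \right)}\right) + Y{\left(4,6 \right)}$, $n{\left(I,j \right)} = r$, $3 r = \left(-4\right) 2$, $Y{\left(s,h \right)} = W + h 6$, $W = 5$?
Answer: $- \frac{530963}{3} \approx -1.7699 \cdot 10^{5}$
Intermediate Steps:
$Y{\left(s,h \right)} = 5 + 6 h$ ($Y{\left(s,h \right)} = 5 + h 6 = 5 + 6 h$)
$r = - \frac{8}{3}$ ($r = \frac{\left(-4\right) 2}{3} = \frac{1}{3} \left(-8\right) = - \frac{8}{3} \approx -2.6667$)
$n{\left(I,j \right)} = - \frac{8}{3}$
$X = \frac{223}{3}$ ($X = -1 + \left(\left(37 - \frac{8}{3}\right) + \left(5 + 6 \cdot 6\right)\right) = -1 + \left(\frac{103}{3} + \left(5 + 36\right)\right) = -1 + \left(\frac{103}{3} + 41\right) = -1 + \frac{226}{3} = \frac{223}{3} \approx 74.333$)
$X \left(-2381\right) = \frac{223}{3} \left(-2381\right) = - \frac{530963}{3}$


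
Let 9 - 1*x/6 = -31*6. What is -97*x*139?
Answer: -15775110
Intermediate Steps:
x = 1170 (x = 54 - (-186)*6 = 54 - 6*(-186) = 54 + 1116 = 1170)
-97*x*139 = -97*1170*139 = -113490*139 = -15775110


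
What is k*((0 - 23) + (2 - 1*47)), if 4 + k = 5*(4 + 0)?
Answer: -1088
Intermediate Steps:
k = 16 (k = -4 + 5*(4 + 0) = -4 + 5*4 = -4 + 20 = 16)
k*((0 - 23) + (2 - 1*47)) = 16*((0 - 23) + (2 - 1*47)) = 16*(-23 + (2 - 47)) = 16*(-23 - 45) = 16*(-68) = -1088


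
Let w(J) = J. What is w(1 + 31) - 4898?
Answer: -4866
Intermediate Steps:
w(1 + 31) - 4898 = (1 + 31) - 4898 = 32 - 4898 = -4866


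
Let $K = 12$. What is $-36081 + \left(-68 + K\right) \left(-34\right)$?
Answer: $-34177$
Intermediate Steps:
$-36081 + \left(-68 + K\right) \left(-34\right) = -36081 + \left(-68 + 12\right) \left(-34\right) = -36081 - -1904 = -36081 + 1904 = -34177$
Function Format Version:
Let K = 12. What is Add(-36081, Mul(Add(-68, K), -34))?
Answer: -34177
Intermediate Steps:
Add(-36081, Mul(Add(-68, K), -34)) = Add(-36081, Mul(Add(-68, 12), -34)) = Add(-36081, Mul(-56, -34)) = Add(-36081, 1904) = -34177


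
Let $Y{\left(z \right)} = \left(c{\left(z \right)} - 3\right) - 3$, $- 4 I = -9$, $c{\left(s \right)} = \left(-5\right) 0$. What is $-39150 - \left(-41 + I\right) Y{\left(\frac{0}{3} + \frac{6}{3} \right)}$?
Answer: $- \frac{78765}{2} \approx -39383.0$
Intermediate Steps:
$c{\left(s \right)} = 0$
$I = \frac{9}{4}$ ($I = \left(- \frac{1}{4}\right) \left(-9\right) = \frac{9}{4} \approx 2.25$)
$Y{\left(z \right)} = -6$ ($Y{\left(z \right)} = \left(0 - 3\right) - 3 = -3 - 3 = -6$)
$-39150 - \left(-41 + I\right) Y{\left(\frac{0}{3} + \frac{6}{3} \right)} = -39150 - \left(-41 + \frac{9}{4}\right) \left(-6\right) = -39150 - \left(- \frac{155}{4}\right) \left(-6\right) = -39150 - \frac{465}{2} = - \frac{78765}{2}$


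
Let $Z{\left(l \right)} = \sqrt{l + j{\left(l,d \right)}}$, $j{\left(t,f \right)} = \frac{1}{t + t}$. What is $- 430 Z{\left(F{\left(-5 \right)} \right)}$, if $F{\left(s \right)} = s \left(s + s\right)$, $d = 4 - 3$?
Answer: $- 43 \sqrt{5001} \approx -3040.9$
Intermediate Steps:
$d = 1$
$j{\left(t,f \right)} = \frac{1}{2 t}$
$F{\left(s \right)} = 2 s^{2}$ ($F{\left(s \right)} = s 2 s = 2 s^{2}$)
$Z{\left(l \right)} = \sqrt{l + \frac{1}{2 l}}$
$- 430 Z{\left(F{\left(-5 \right)} \right)} = - 430 \frac{\sqrt{\frac{2}{2 \left(-5\right)^{2}} + 4 \cdot 2 \left(-5\right)^{2}}}{2} = - 430 \frac{\sqrt{\frac{2}{2 \cdot 25} + 4 \cdot 2 \cdot 25}}{2} = - 430 \frac{\sqrt{\frac{2}{50} + 4 \cdot 50}}{2} = - 430 \frac{\sqrt{2 \cdot \frac{1}{50} + 200}}{2} = - 430 \frac{\sqrt{\frac{1}{25} + 200}}{2} = - 430 \frac{\sqrt{\frac{5001}{25}}}{2} = - 430 \frac{\frac{1}{5} \sqrt{5001}}{2} = - 430 \frac{\sqrt{5001}}{10} = - 43 \sqrt{5001}$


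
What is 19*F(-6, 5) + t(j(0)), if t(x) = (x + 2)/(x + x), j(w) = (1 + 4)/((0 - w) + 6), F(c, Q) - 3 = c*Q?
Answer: -5113/10 ≈ -511.30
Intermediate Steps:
F(c, Q) = 3 + Q*c (F(c, Q) = 3 + c*Q = 3 + Q*c)
j(w) = 5/(6 - w) (j(w) = 5/(-w + 6) = 5/(6 - w))
t(x) = (2 + x)/(2*x) (t(x) = (2 + x)/((2*x)) = (2 + x)*(1/(2*x)) = (2 + x)/(2*x))
19*F(-6, 5) + t(j(0)) = 19*(3 + 5*(-6)) + (2 - 5/(-6 + 0))/(2*((-5/(-6 + 0)))) = 19*(3 - 30) + (2 - 5/(-6))/(2*((-5/(-6)))) = 19*(-27) + (2 - 5*(-⅙))/(2*((-5*(-⅙)))) = -513 + (2 + ⅚)/(2*(⅚)) = -513 + (½)*(6/5)*(17/6) = -513 + 17/10 = -5113/10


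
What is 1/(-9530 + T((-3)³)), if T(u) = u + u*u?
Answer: -1/8828 ≈ -0.00011328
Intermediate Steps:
T(u) = u + u²
1/(-9530 + T((-3)³)) = 1/(-9530 + (-3)³*(1 + (-3)³)) = 1/(-9530 - 27*(1 - 27)) = 1/(-9530 - 27*(-26)) = 1/(-9530 + 702) = 1/(-8828) = -1/8828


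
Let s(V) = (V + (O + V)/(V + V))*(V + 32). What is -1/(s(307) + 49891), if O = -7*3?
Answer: -307/47315425 ≈ -6.4884e-6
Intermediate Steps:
O = -21
s(V) = (32 + V)*(V + (-21 + V)/(2*V)) (s(V) = (V + (-21 + V)/(V + V))*(V + 32) = (V + (-21 + V)/((2*V)))*(32 + V) = (V + (-21 + V)*(1/(2*V)))*(32 + V) = (V + (-21 + V)/(2*V))*(32 + V) = (32 + V)*(V + (-21 + V)/(2*V)))
-1/(s(307) + 49891) = -1/((11/2 + 307² - 336/307 + (65/2)*307) + 49891) = -1/((11/2 + 94249 - 336*1/307 + 19955/2) + 49891) = -1/((11/2 + 94249 - 336/307 + 19955/2) + 49891) = -1/(31998888/307 + 49891) = -1/47315425/307 = -1*307/47315425 = -307/47315425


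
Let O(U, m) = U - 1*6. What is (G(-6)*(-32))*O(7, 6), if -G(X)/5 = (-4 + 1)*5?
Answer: -2400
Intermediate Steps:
O(U, m) = -6 + U (O(U, m) = U - 6 = -6 + U)
G(X) = 75 (G(X) = -5*(-4 + 1)*5 = -(-15)*5 = -5*(-15) = 75)
(G(-6)*(-32))*O(7, 6) = (75*(-32))*(-6 + 7) = -2400*1 = -2400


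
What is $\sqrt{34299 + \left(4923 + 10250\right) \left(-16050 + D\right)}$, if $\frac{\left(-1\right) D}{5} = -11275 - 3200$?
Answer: $2 \sqrt{213663381} \approx 29234.0$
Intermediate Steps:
$D = 72375$ ($D = - 5 \left(-11275 - 3200\right) = \left(-5\right) \left(-14475\right) = 72375$)
$\sqrt{34299 + \left(4923 + 10250\right) \left(-16050 + D\right)} = \sqrt{34299 + \left(4923 + 10250\right) \left(-16050 + 72375\right)} = \sqrt{34299 + 15173 \cdot 56325} = \sqrt{34299 + 854619225} = \sqrt{854653524} = 2 \sqrt{213663381}$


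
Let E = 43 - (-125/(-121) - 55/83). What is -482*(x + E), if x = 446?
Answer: -2365321974/10043 ≈ -2.3552e+5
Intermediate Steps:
E = 428129/10043 (E = 43 - (-125*(-1/121) - 55*1/83) = 43 - (125/121 - 55/83) = 43 - 1*3720/10043 = 43 - 3720/10043 = 428129/10043 ≈ 42.630)
-482*(x + E) = -482*(446 + 428129/10043) = -482*4907307/10043 = -2365321974/10043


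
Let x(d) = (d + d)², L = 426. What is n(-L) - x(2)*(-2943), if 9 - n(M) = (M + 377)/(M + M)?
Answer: 40126595/852 ≈ 47097.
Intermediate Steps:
x(d) = 4*d² (x(d) = (2*d)² = 4*d²)
n(M) = 9 - (377 + M)/(2*M) (n(M) = 9 - (M + 377)/(M + M) = 9 - (377 + M)/(2*M))
n(-L) - x(2)*(-2943) = (-377 + 17*(-1*426))/(2*((-1*426))) - 4*2²*(-2943) = (½)*(-377 + 17*(-426))/(-426) - 4*4*(-2943) = (½)*(-1/426)*(-377 - 7242) - 16*(-2943) = (½)*(-1/426)*(-7619) - 1*(-47088) = 7619/852 + 47088 = 40126595/852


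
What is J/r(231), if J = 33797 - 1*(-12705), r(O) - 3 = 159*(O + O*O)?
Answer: 46502/8521131 ≈ 0.0054573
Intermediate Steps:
r(O) = 3 + 159*O + 159*O² (r(O) = 3 + 159*(O + O*O) = 3 + 159*(O + O²) = 3 + (159*O + 159*O²) = 3 + 159*O + 159*O²)
J = 46502 (J = 33797 + 12705 = 46502)
J/r(231) = 46502/(3 + 159*231 + 159*231²) = 46502/(3 + 36729 + 159*53361) = 46502/(3 + 36729 + 8484399) = 46502/8521131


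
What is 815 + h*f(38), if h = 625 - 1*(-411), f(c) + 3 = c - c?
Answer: -2293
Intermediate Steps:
f(c) = -3 (f(c) = -3 + (c - c) = -3 + 0 = -3)
h = 1036 (h = 625 + 411 = 1036)
815 + h*f(38) = 815 + 1036*(-3) = 815 - 3108 = -2293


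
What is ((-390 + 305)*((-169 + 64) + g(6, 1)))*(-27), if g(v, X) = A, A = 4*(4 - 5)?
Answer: -250155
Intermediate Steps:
A = -4 (A = 4*(-1) = -4)
g(v, X) = -4
((-390 + 305)*((-169 + 64) + g(6, 1)))*(-27) = ((-390 + 305)*((-169 + 64) - 4))*(-27) = -85*(-105 - 4)*(-27) = -85*(-109)*(-27) = 9265*(-27) = -250155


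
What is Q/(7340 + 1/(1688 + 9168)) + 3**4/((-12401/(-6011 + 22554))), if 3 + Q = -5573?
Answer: -107524590755759/988149391441 ≈ -108.81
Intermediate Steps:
Q = -5576 (Q = -3 - 5573 = -5576)
Q/(7340 + 1/(1688 + 9168)) + 3**4/((-12401/(-6011 + 22554))) = -5576/(7340 + 1/(1688 + 9168)) + 3**4/((-12401/(-6011 + 22554))) = -5576/(7340 + 1/10856) + 81/((-12401/16543)) = -5576/(7340 + 1/10856) + 81/((-12401*1/16543)) = -5576/79683041/10856 + 81/(-12401/16543) = -5576*10856/79683041 + 81*(-16543/12401) = -60533056/79683041 - 1339983/12401 = -107524590755759/988149391441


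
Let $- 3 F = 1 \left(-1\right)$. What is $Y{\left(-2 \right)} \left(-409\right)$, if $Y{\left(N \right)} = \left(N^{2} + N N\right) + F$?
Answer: $- \frac{10225}{3} \approx -3408.3$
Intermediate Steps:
$F = \frac{1}{3}$ ($F = - \frac{1 \left(-1\right)}{3} = \left(- \frac{1}{3}\right) \left(-1\right) = \frac{1}{3} \approx 0.33333$)
$Y{\left(N \right)} = \frac{1}{3} + 2 N^{2}$ ($Y{\left(N \right)} = \left(N^{2} + N N\right) + \frac{1}{3} = \left(N^{2} + N^{2}\right) + \frac{1}{3} = 2 N^{2} + \frac{1}{3} = \frac{1}{3} + 2 N^{2}$)
$Y{\left(-2 \right)} \left(-409\right) = \left(\frac{1}{3} + 2 \left(-2\right)^{2}\right) \left(-409\right) = \left(\frac{1}{3} + 2 \cdot 4\right) \left(-409\right) = \left(\frac{1}{3} + 8\right) \left(-409\right) = \frac{25}{3} \left(-409\right) = - \frac{10225}{3}$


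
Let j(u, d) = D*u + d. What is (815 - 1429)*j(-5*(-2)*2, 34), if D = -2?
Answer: 3684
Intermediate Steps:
j(u, d) = d - 2*u (j(u, d) = -2*u + d = d - 2*u)
(815 - 1429)*j(-5*(-2)*2, 34) = (815 - 1429)*(34 - 2*(-5*(-2))*2) = -614*(34 - 20*2) = -614*(34 - 2*20) = -614*(34 - 40) = -614*(-6) = 3684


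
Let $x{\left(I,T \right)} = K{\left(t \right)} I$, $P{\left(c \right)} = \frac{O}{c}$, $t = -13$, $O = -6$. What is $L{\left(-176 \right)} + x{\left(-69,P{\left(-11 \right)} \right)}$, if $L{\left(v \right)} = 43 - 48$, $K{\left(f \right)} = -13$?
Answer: $892$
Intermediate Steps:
$L{\left(v \right)} = -5$ ($L{\left(v \right)} = 43 - 48 = -5$)
$P{\left(c \right)} = - \frac{6}{c}$
$x{\left(I,T \right)} = - 13 I$
$L{\left(-176 \right)} + x{\left(-69,P{\left(-11 \right)} \right)} = -5 - -897 = -5 + 897 = 892$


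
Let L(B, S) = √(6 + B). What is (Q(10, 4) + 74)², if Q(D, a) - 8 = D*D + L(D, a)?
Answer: 34596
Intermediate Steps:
Q(D, a) = 8 + D² + √(6 + D) (Q(D, a) = 8 + (D*D + √(6 + D)) = 8 + (D² + √(6 + D)) = 8 + D² + √(6 + D))
(Q(10, 4) + 74)² = ((8 + 10² + √(6 + 10)) + 74)² = ((8 + 100 + √16) + 74)² = ((8 + 100 + 4) + 74)² = (112 + 74)² = 186² = 34596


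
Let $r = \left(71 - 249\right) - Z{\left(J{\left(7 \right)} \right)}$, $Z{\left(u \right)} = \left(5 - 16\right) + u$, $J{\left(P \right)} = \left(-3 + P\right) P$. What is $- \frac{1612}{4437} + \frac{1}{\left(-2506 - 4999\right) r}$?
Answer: $- \frac{786372421}{2164479525} \approx -0.36331$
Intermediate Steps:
$J{\left(P \right)} = P \left(-3 + P\right)$
$Z{\left(u \right)} = -11 + u$
$r = -195$ ($r = \left(71 - 249\right) - \left(-11 + 7 \left(-3 + 7\right)\right) = -178 - \left(-11 + 7 \cdot 4\right) = -178 - \left(-11 + 28\right) = -178 - 17 = -195$)
$- \frac{1612}{4437} + \frac{1}{\left(-2506 - 4999\right) r} = - \frac{1612}{4437} + \frac{1}{\left(-2506 - 4999\right) \left(-195\right)} = \left(-1612\right) \frac{1}{4437} + \frac{1}{-7505} \left(- \frac{1}{195}\right) = - \frac{1612}{4437} - - \frac{1}{1463475} = - \frac{1612}{4437} + \frac{1}{1463475} = - \frac{786372421}{2164479525}$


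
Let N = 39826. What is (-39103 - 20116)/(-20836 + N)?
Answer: -59219/18990 ≈ -3.1184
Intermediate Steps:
(-39103 - 20116)/(-20836 + N) = (-39103 - 20116)/(-20836 + 39826) = -59219/18990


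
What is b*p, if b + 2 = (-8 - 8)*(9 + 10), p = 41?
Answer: -12546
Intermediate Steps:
b = -306 (b = -2 + (-8 - 8)*(9 + 10) = -2 - 16*19 = -2 - 304 = -306)
b*p = -306*41 = -12546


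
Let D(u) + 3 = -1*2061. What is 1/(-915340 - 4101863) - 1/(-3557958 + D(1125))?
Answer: 161909/1984594784274 ≈ 8.1583e-8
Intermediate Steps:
D(u) = -2064 (D(u) = -3 - 1*2061 = -3 - 2061 = -2064)
1/(-915340 - 4101863) - 1/(-3557958 + D(1125)) = 1/(-915340 - 4101863) - 1/(-3557958 - 2064) = 1/(-5017203) - 1/(-3560022) = -1/5017203 - 1*(-1/3560022) = -1/5017203 + 1/3560022 = 161909/1984594784274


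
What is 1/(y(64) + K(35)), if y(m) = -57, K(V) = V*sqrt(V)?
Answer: 57/39626 + 35*sqrt(35)/39626 ≈ 0.0066639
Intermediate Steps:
K(V) = V**(3/2)
1/(y(64) + K(35)) = 1/(-57 + 35**(3/2)) = 1/(-57 + 35*sqrt(35))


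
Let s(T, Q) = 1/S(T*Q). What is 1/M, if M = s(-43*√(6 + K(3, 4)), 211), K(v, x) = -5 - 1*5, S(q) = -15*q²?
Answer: 4939159740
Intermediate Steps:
K(v, x) = -10 (K(v, x) = -5 - 5 = -10)
s(T, Q) = -1/(15*Q²*T²) (s(T, Q) = 1/(-15*Q²*T²) = -1/(15*Q²*T²))
M = 1/4939159740 (M = -1/15/(211²*(-43*√(6 - 10))²) = -1/15*1/44521/(-86*I)² = -1/15*1/44521*(-1/7396) = 1/4939159740 ≈ 2.0246e-10)
1/M = 1/(1/4939159740) = 4939159740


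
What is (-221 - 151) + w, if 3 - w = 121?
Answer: -490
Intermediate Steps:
w = -118 (w = 3 - 1*121 = 3 - 121 = -118)
(-221 - 151) + w = (-221 - 151) - 118 = -372 - 118 = -490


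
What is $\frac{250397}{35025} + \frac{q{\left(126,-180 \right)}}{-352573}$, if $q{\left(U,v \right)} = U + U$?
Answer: $\frac{88274395181}{12348869325} \approx 7.1484$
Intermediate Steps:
$q{\left(U,v \right)} = 2 U$
$\frac{250397}{35025} + \frac{q{\left(126,-180 \right)}}{-352573} = \frac{250397}{35025} + \frac{2 \cdot 126}{-352573} = 250397 \cdot \frac{1}{35025} + 252 \left(- \frac{1}{352573}\right) = \frac{250397}{35025} - \frac{252}{352573} = \frac{88274395181}{12348869325}$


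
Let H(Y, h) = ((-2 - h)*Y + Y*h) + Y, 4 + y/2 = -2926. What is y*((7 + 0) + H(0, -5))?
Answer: -41020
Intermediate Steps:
y = -5860 (y = -8 + 2*(-2926) = -8 - 5852 = -5860)
H(Y, h) = Y + Y*h + Y*(-2 - h) (H(Y, h) = (Y*(-2 - h) + Y*h) + Y = (Y*h + Y*(-2 - h)) + Y = Y + Y*h + Y*(-2 - h))
y*((7 + 0) + H(0, -5)) = -5860*((7 + 0) - 1*0) = -5860*(7 + 0) = -5860*7 = -41020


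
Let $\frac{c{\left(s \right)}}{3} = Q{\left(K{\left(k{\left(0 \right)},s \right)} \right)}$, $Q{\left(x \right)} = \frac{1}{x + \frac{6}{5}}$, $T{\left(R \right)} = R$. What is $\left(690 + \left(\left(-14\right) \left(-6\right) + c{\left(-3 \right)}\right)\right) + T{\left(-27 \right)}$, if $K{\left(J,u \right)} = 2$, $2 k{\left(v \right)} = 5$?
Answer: $\frac{11967}{16} \approx 747.94$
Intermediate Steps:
$k{\left(v \right)} = \frac{5}{2}$ ($k{\left(v \right)} = \frac{1}{2} \cdot 5 = \frac{5}{2}$)
$Q{\left(x \right)} = \frac{1}{\frac{6}{5} + x}$ ($Q{\left(x \right)} = \frac{1}{x + 6 \cdot \frac{1}{5}} = \frac{1}{x + \frac{6}{5}} = \frac{1}{\frac{6}{5} + x}$)
$c{\left(s \right)} = \frac{15}{16}$ ($c{\left(s \right)} = 3 \frac{5}{6 + 5 \cdot 2} = 3 \frac{5}{6 + 10} = 3 \cdot \frac{5}{16} = \frac{15}{16}$)
$\left(690 + \left(\left(-14\right) \left(-6\right) + c{\left(-3 \right)}\right)\right) + T{\left(-27 \right)} = \left(690 + \left(\left(-14\right) \left(-6\right) + \frac{15}{16}\right)\right) - 27 = \left(690 + \left(84 + \frac{15}{16}\right)\right) - 27 = \left(690 + \frac{1359}{16}\right) - 27 = \frac{12399}{16} - 27 = \frac{11967}{16}$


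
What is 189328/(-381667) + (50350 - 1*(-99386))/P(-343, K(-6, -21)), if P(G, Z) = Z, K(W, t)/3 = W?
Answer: -9525449636/1145001 ≈ -8319.2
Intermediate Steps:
K(W, t) = 3*W
189328/(-381667) + (50350 - 1*(-99386))/P(-343, K(-6, -21)) = 189328/(-381667) + (50350 - 1*(-99386))/((3*(-6))) = 189328*(-1/381667) + (50350 + 99386)/(-18) = -189328/381667 + 149736*(-1/18) = -189328/381667 - 24956/3 = -9525449636/1145001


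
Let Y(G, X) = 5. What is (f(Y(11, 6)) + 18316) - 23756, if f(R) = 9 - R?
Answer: -5436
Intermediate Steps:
(f(Y(11, 6)) + 18316) - 23756 = ((9 - 1*5) + 18316) - 23756 = ((9 - 5) + 18316) - 23756 = (4 + 18316) - 23756 = 18320 - 23756 = -5436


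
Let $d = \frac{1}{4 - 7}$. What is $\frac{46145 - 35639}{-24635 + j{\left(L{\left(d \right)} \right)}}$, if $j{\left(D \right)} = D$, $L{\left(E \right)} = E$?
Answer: $- \frac{15759}{36953} \approx -0.42646$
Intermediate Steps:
$d = - \frac{1}{3}$ ($d = \frac{1}{-3} = - \frac{1}{3} \approx -0.33333$)
$\frac{46145 - 35639}{-24635 + j{\left(L{\left(d \right)} \right)}} = \frac{46145 - 35639}{-24635 - \frac{1}{3}} = \frac{10506}{- \frac{73906}{3}} = 10506 \left(- \frac{3}{73906}\right) = - \frac{15759}{36953}$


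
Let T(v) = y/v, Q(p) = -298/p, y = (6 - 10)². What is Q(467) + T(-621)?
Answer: -192530/290007 ≈ -0.66388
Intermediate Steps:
y = 16 (y = (-4)² = 16)
T(v) = 16/v
Q(467) + T(-621) = -298/467 + 16/(-621) = -298*1/467 + 16*(-1/621) = -298/467 - 16/621 = -192530/290007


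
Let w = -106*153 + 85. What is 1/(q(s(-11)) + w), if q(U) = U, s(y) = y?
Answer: -1/16144 ≈ -6.1942e-5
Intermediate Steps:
w = -16133 (w = -16218 + 85 = -16133)
1/(q(s(-11)) + w) = 1/(-11 - 16133) = 1/(-16144) = -1/16144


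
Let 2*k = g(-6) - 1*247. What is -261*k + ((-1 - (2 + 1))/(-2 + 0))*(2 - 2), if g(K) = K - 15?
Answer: 34974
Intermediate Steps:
g(K) = -15 + K
k = -134 (k = ((-15 - 6) - 1*247)/2 = (-21 - 247)/2 = (1/2)*(-268) = -134)
-261*k + ((-1 - (2 + 1))/(-2 + 0))*(2 - 2) = -261*(-134) + ((-1 - (2 + 1))/(-2 + 0))*(2 - 2) = 34974 + ((-1 - 1*3)/(-2))*0 = 34974 + ((-1 - 3)*(-1/2))*0 = 34974 - 4*(-1/2)*0 = 34974 + 2*0 = 34974 + 0 = 34974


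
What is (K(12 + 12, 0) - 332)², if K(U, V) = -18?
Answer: 122500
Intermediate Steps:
(K(12 + 12, 0) - 332)² = (-18 - 332)² = (-350)² = 122500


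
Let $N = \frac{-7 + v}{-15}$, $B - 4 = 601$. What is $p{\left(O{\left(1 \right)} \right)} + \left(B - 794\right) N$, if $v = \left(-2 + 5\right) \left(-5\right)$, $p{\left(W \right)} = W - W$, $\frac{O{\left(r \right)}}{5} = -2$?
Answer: $- \frac{1386}{5} \approx -277.2$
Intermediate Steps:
$B = 605$ ($B = 4 + 601 = 605$)
$O{\left(r \right)} = -10$ ($O{\left(r \right)} = 5 \left(-2\right) = -10$)
$p{\left(W \right)} = 0$
$v = -15$ ($v = 3 \left(-5\right) = -15$)
$N = \frac{22}{15}$ ($N = \frac{-7 - 15}{-15} = \left(- \frac{1}{15}\right) \left(-22\right) = \frac{22}{15} \approx 1.4667$)
$p{\left(O{\left(1 \right)} \right)} + \left(B - 794\right) N = 0 + \left(605 - 794\right) \frac{22}{15} = 0 - \frac{1386}{5} = - \frac{1386}{5}$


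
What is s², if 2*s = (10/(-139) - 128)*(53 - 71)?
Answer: 25669807524/19321 ≈ 1.3286e+6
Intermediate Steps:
s = 160218/139 (s = ((10/(-139) - 128)*(53 - 71))/2 = ((10*(-1/139) - 128)*(-18))/2 = ((-10/139 - 128)*(-18))/2 = (-17802/139*(-18))/2 = (½)*(320436/139) = 160218/139 ≈ 1152.6)
s² = (160218/139)² = 25669807524/19321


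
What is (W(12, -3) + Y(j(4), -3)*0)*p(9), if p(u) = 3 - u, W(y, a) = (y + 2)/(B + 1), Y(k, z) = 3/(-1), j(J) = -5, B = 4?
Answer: -84/5 ≈ -16.800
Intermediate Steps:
Y(k, z) = -3 (Y(k, z) = 3*(-1) = -3)
W(y, a) = ⅖ + y/5 (W(y, a) = (y + 2)/(4 + 1) = (2 + y)/5 = (2 + y)*(⅕) = ⅖ + y/5)
(W(12, -3) + Y(j(4), -3)*0)*p(9) = ((⅖ + (⅕)*12) - 3*0)*(3 - 1*9) = ((⅖ + 12/5) + 0)*(3 - 9) = (14/5 + 0)*(-6) = (14/5)*(-6) = -84/5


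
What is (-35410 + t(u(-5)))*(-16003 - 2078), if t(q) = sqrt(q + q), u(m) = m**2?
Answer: 640248210 - 90405*sqrt(2) ≈ 6.4012e+8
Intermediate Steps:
t(q) = sqrt(2)*sqrt(q) (t(q) = sqrt(2*q) = sqrt(2)*sqrt(q))
(-35410 + t(u(-5)))*(-16003 - 2078) = (-35410 + sqrt(2)*sqrt((-5)**2))*(-16003 - 2078) = (-35410 + sqrt(2)*sqrt(25))*(-18081) = (-35410 + sqrt(2)*5)*(-18081) = (-35410 + 5*sqrt(2))*(-18081) = 640248210 - 90405*sqrt(2)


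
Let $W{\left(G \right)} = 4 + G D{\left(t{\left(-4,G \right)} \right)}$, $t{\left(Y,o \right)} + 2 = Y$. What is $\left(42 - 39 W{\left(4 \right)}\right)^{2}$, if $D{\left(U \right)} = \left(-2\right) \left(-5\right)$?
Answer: $2802276$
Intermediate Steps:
$t{\left(Y,o \right)} = -2 + Y$
$D{\left(U \right)} = 10$
$W{\left(G \right)} = 4 + 10 G$ ($W{\left(G \right)} = 4 + G 10 = 4 + 10 G$)
$\left(42 - 39 W{\left(4 \right)}\right)^{2} = \left(42 - 39 \left(4 + 10 \cdot 4\right)\right)^{2} = \left(42 - 39 \left(4 + 40\right)\right)^{2} = \left(42 - 1716\right)^{2} = \left(-1674\right)^{2} = 2802276$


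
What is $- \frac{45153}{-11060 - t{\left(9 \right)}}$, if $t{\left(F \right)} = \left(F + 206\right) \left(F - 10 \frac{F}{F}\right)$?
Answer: $\frac{5017}{1205} \approx 4.1635$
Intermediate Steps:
$t{\left(F \right)} = \left(-10 + F\right) \left(206 + F\right)$ ($t{\left(F \right)} = \left(206 + F\right) \left(F - 10\right) = \left(206 + F\right) \left(-10 + F\right) = \left(-10 + F\right) \left(206 + F\right)$)
$- \frac{45153}{-11060 - t{\left(9 \right)}} = - \frac{45153}{-11060 - \left(-2060 + 9^{2} + 196 \cdot 9\right)} = - \frac{45153}{-11060 - \left(-2060 + 81 + 1764\right)} = - \frac{45153}{-11060 - -215} = - \frac{45153}{-11060 + 215} = - \frac{45153}{-10845} = \left(-45153\right) \left(- \frac{1}{10845}\right) = \frac{5017}{1205}$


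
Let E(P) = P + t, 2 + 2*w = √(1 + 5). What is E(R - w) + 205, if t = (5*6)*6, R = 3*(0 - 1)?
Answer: 383 - √6/2 ≈ 381.78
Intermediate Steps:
w = -1 + √6/2 (w = -1 + √(1 + 5)/2 = -1 + √6/2 ≈ 0.22474)
R = -3 (R = 3*(-1) = -3)
t = 180 (t = 30*6 = 180)
E(P) = 180 + P (E(P) = P + 180 = 180 + P)
E(R - w) + 205 = (180 + (-3 - (-1 + √6/2))) + 205 = (180 + (-3 + (1 - √6/2))) + 205 = (180 + (-2 - √6/2)) + 205 = (178 - √6/2) + 205 = 383 - √6/2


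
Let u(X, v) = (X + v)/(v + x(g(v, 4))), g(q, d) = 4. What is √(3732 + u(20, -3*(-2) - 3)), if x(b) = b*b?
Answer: √1347689/19 ≈ 61.100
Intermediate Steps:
x(b) = b²
u(X, v) = (X + v)/(16 + v) (u(X, v) = (X + v)/(v + 4²) = (X + v)/(v + 16) = (X + v)/(16 + v))
√(3732 + u(20, -3*(-2) - 3)) = √(3732 + (20 + (-3*(-2) - 3))/(16 + (-3*(-2) - 3))) = √(3732 + (20 + (6 - 3))/(16 + (6 - 3))) = √(3732 + (20 + 3)/(16 + 3)) = √(3732 + 23/19) = √(70931/19) = √1347689/19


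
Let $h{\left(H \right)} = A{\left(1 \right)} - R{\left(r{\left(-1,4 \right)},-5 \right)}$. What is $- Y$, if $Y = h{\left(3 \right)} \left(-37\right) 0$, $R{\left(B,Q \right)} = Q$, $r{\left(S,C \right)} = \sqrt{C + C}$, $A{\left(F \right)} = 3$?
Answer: $0$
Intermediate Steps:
$r{\left(S,C \right)} = \sqrt{2} \sqrt{C}$ ($r{\left(S,C \right)} = \sqrt{2 C} = \sqrt{2} \sqrt{C}$)
$h{\left(H \right)} = 8$ ($h{\left(H \right)} = 3 - -5 = 3 + 5 = 8$)
$Y = 0$ ($Y = 8 \left(-37\right) 0 = \left(-296\right) 0 = 0$)
$- Y = \left(-1\right) 0 = 0$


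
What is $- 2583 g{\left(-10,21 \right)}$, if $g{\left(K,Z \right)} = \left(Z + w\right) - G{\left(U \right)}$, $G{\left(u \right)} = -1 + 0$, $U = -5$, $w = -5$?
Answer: $-43911$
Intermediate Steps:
$G{\left(u \right)} = -1$
$g{\left(K,Z \right)} = -4 + Z$ ($g{\left(K,Z \right)} = \left(Z - 5\right) - -1 = \left(-5 + Z\right) + 1 = -4 + Z$)
$- 2583 g{\left(-10,21 \right)} = - 2583 \left(-4 + 21\right) = \left(-2583\right) 17 = -43911$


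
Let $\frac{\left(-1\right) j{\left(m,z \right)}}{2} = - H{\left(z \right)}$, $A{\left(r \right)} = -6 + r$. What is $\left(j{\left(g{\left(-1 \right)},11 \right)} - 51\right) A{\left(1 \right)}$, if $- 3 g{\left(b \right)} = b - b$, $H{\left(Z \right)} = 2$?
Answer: $235$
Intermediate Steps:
$g{\left(b \right)} = 0$ ($g{\left(b \right)} = - \frac{b - b}{3} = \left(- \frac{1}{3}\right) 0 = 0$)
$j{\left(m,z \right)} = 4$ ($j{\left(m,z \right)} = - 2 \left(\left(-1\right) 2\right) = \left(-2\right) \left(-2\right) = 4$)
$\left(j{\left(g{\left(-1 \right)},11 \right)} - 51\right) A{\left(1 \right)} = \left(4 - 51\right) \left(-6 + 1\right) = \left(-47\right) \left(-5\right) = 235$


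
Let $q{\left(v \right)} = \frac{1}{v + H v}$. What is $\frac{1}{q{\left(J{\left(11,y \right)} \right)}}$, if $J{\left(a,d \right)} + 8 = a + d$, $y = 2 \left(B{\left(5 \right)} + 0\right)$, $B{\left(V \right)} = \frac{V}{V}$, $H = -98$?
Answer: $-485$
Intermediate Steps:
$B{\left(V \right)} = 1$
$y = 2$ ($y = 2 \left(1 + 0\right) = 2 \cdot 1 = 2$)
$J{\left(a,d \right)} = -8 + a + d$ ($J{\left(a,d \right)} = -8 + \left(a + d\right) = -8 + a + d$)
$q{\left(v \right)} = - \frac{1}{97 v}$ ($q{\left(v \right)} = \frac{1}{v - 98 v} = \frac{1}{\left(-97\right) v} = - \frac{1}{97 v}$)
$\frac{1}{q{\left(J{\left(11,y \right)} \right)}} = \frac{1}{\left(- \frac{1}{97}\right) \frac{1}{-8 + 11 + 2}} = \frac{1}{\left(- \frac{1}{97}\right) \frac{1}{5}} = \frac{1}{- \frac{1}{485}} = -485$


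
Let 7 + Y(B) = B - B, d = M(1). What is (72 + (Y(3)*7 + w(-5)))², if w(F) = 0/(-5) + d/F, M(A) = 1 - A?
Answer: 529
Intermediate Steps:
d = 0 (d = 1 - 1*1 = 1 - 1 = 0)
Y(B) = -7 (Y(B) = -7 + (B - B) = -7 + 0 = -7)
w(F) = 0 (w(F) = 0/(-5) + 0/F = 0*(-⅕) + 0 = 0 + 0 = 0)
(72 + (Y(3)*7 + w(-5)))² = (72 + (-7*7 + 0))² = (72 + (-49 + 0))² = (72 - 49)² = 23² = 529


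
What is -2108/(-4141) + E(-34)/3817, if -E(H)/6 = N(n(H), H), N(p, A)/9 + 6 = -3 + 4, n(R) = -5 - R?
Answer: 9164306/15806197 ≈ 0.57979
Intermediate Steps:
N(p, A) = -45 (N(p, A) = -54 + 9*(-3 + 4) = -54 + 9*1 = -54 + 9 = -45)
E(H) = 270 (E(H) = -6*(-45) = 270)
-2108/(-4141) + E(-34)/3817 = -2108/(-4141) + 270/3817 = -2108*(-1/4141) + 270*(1/3817) = 2108/4141 + 270/3817 = 9164306/15806197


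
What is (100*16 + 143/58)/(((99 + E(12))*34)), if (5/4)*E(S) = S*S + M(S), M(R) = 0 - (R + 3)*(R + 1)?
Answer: 154905/191284 ≈ 0.80982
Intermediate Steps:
M(R) = -(1 + R)*(3 + R) (M(R) = 0 - (3 + R)*(1 + R) = 0 - (1 + R)*(3 + R) = -(1 + R)*(3 + R))
E(S) = -12/5 - 16*S/5 (E(S) = 4*(S*S + (-3 - S² - 4*S))/5 = 4*(S² + (-3 - S² - 4*S))/5 = 4*(-3 - 4*S)/5 = -12/5 - 16*S/5)
(100*16 + 143/58)/(((99 + E(12))*34)) = (100*16 + 143/58)/(((99 + (-12/5 - 16/5*12))*34)) = (1600 + 143*(1/58))/(((99 + (-12/5 - 192/5))*34)) = (1600 + 143/58)/(((99 - 204/5)*34)) = 92943/(58*(((291/5)*34))) = 92943/(58*(9894/5)) = (92943/58)*(5/9894) = 154905/191284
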